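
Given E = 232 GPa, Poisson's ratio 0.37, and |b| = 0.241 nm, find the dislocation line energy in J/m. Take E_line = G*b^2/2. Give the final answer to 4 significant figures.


Step 1: G = E / (2*(1+nu))
G = 232 / (2*(1+0.37)) = 84.6715 GPa = 8.46715e+10 Pa
Step 2: E_line = G*b^2/2
b = 0.241 nm = 2.41e-10 m
E_line = 0.5 * 8.46715e+10 * (2.41e-10)^2 = 2.459e-09 J/m


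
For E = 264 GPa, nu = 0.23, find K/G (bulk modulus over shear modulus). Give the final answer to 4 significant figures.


G = E / (2*(1+nu))
G = 264 / (2*(1+0.23)) = 107.317 GPa
K = E / (3*(1-2*nu))
K = 264 / (3*(1-2*0.23)) = 162.963 GPa
K/G = 162.963 / 107.317 = 1.519


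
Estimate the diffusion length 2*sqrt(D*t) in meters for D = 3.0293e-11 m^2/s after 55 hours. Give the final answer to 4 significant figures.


t = 55 hr = 198000 s
Diffusion length = 2*sqrt(D*t)
= 2*sqrt(3.0293e-11 * 198000)
= 4.898e-03 m


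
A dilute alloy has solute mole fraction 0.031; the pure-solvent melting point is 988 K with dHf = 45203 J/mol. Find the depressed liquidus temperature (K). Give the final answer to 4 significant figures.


dT = R*Tm^2*x / dHf
dT = 8.314 * 988^2 * 0.031 / 45203
dT = 5.56568 K
T_new = 988 - 5.56568 = 982.4 K


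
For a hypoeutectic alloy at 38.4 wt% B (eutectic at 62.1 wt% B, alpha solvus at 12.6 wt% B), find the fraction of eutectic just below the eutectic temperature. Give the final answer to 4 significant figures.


f_primary = (C_e - C0) / (C_e - C_alpha_max)
f_primary = (62.1 - 38.4) / (62.1 - 12.6)
f_primary = 0.478788
f_eutectic = 1 - 0.478788 = 0.5212


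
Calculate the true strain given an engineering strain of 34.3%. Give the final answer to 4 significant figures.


epsilon_true = ln(1 + epsilon_eng)
epsilon_true = ln(1 + 0.343)
epsilon_true = 0.2949


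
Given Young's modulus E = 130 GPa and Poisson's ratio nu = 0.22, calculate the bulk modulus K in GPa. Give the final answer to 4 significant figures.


K = E / (3*(1-2*nu))
K = 130 / (3*(1-2*0.22))
K = 77.38 GPa


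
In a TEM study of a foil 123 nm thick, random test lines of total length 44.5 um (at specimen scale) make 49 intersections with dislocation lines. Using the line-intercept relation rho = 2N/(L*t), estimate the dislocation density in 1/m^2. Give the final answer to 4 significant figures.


rho = 2N / (L * t)
L = 44.5 um = 4.45e-05 m, t = 123 nm = 1.23e-07 m
rho = 2 * 49 / (4.45e-05 * 1.23e-07)
rho = 1.79e+13 1/m^2


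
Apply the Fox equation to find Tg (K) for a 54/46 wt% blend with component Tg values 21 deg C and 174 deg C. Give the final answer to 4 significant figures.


1/Tg = w1/Tg1 + w2/Tg2 (in Kelvin)
Tg1 = 294.15 K, Tg2 = 447.15 K
1/Tg = 0.54/294.15 + 0.46/447.15
Tg = 349.1 K


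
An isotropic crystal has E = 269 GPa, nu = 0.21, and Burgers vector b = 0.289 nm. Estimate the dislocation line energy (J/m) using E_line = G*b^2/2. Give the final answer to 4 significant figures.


Step 1: G = E / (2*(1+nu))
G = 269 / (2*(1+0.21)) = 111.157 GPa = 1.11157e+11 Pa
Step 2: E_line = G*b^2/2
b = 0.289 nm = 2.89e-10 m
E_line = 0.5 * 1.11157e+11 * (2.89e-10)^2 = 4.642e-09 J/m


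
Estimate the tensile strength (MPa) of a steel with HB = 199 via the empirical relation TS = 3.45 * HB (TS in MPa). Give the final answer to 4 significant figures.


TS (MPa) = 3.45 * HB
TS = 3.45 * 199
TS = 686.6 MPa


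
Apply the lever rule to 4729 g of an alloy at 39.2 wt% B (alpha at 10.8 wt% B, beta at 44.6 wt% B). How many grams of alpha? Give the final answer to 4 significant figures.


f_alpha = (C_beta - C0) / (C_beta - C_alpha)
f_alpha = (44.6 - 39.2) / (44.6 - 10.8) = 0.159763
m_alpha = f_alpha * m_total = 0.159763 * 4729 = 755.5 g


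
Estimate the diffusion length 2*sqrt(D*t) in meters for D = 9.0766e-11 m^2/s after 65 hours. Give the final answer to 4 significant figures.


t = 65 hr = 234000 s
Diffusion length = 2*sqrt(D*t)
= 2*sqrt(9.0766e-11 * 234000)
= 9.217e-03 m


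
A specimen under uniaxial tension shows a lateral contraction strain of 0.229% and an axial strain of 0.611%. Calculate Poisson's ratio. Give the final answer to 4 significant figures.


nu = -epsilon_lat / epsilon_axial
Lateral strain is contraction (negative), so using magnitudes:
nu = 0.229 / 0.611
nu = 0.3748


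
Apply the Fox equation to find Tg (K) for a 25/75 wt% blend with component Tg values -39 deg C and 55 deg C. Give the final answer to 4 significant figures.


1/Tg = w1/Tg1 + w2/Tg2 (in Kelvin)
Tg1 = 234.15 K, Tg2 = 328.15 K
1/Tg = 0.25/234.15 + 0.75/328.15
Tg = 298.2 K


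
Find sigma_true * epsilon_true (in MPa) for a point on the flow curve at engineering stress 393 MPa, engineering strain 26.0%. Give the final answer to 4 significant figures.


sigma_true = sigma_eng * (1 + epsilon_eng)
sigma_true = 393 * (1 + 0.26) = 495.18 MPa
epsilon_true = ln(1 + epsilon_eng)
epsilon_true = ln(1 + 0.26) = 0.231112
sigma_true * epsilon_true = 495.18 * 0.231112 = 114.4 MPa


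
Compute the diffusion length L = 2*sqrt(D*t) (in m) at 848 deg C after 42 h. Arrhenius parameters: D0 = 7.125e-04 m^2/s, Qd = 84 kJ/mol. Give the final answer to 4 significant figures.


Step 1: D = D0 * exp(-Qd/(R*T))
T = 1121.15 K
D = 7.125e-04 * exp(-84e3 / (8.314 * 1121.15)) = 8.69088e-08 m^2/s
Step 2: L = 2*sqrt(D*t)
t = 42 h = 151200 s
L = 2*sqrt(8.69088e-08 * 151200) = 0.2293 m


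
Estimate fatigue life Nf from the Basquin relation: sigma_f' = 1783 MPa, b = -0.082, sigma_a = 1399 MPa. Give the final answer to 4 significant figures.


sigma_a = sigma_f' * (2*Nf)^b
2*Nf = (sigma_a / sigma_f')^(1/b)
2*Nf = (1399 / 1783)^(1/-0.082)
2*Nf = 19.2556
Nf = 9.628 cycles


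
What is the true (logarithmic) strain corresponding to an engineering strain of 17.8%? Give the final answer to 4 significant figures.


epsilon_true = ln(1 + epsilon_eng)
epsilon_true = ln(1 + 0.178)
epsilon_true = 0.1638


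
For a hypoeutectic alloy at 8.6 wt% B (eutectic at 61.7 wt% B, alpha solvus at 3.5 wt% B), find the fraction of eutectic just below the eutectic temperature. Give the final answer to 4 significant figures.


f_primary = (C_e - C0) / (C_e - C_alpha_max)
f_primary = (61.7 - 8.6) / (61.7 - 3.5)
f_primary = 0.912371
f_eutectic = 1 - 0.912371 = 0.08763


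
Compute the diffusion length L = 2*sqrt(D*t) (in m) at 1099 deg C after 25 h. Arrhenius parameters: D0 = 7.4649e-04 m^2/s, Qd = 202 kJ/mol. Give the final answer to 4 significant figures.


Step 1: D = D0 * exp(-Qd/(R*T))
T = 1372.15 K
D = 7.4649e-04 * exp(-202e3 / (8.314 * 1372.15)) = 1.52428e-11 m^2/s
Step 2: L = 2*sqrt(D*t)
t = 25 h = 90000 s
L = 2*sqrt(1.52428e-11 * 90000) = 2.343e-03 m


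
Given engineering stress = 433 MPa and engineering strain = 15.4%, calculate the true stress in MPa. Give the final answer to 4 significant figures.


sigma_true = sigma_eng * (1 + epsilon_eng)
sigma_true = 433 * (1 + 0.154)
sigma_true = 499.7 MPa


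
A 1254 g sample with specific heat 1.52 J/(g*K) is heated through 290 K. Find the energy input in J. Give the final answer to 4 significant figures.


Q = m * cp * dT
Q = 1254 * 1.52 * 290
Q = 552800 J


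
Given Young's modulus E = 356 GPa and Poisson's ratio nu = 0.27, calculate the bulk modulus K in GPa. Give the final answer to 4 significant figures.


K = E / (3*(1-2*nu))
K = 356 / (3*(1-2*0.27))
K = 258 GPa


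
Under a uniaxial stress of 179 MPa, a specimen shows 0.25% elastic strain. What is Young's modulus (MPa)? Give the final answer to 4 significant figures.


E = sigma / epsilon
epsilon = 0.25% = 2.5e-03
E = 179 / 2.5e-03
E = 71600 MPa


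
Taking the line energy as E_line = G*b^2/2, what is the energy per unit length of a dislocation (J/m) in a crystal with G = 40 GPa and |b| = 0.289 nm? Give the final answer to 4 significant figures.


E = G*b^2/2
b = 0.289 nm = 2.89e-10 m
G = 40 GPa = 4e+10 Pa
E = 0.5 * 4e+10 * (2.89e-10)^2
E = 1.67e-09 J/m


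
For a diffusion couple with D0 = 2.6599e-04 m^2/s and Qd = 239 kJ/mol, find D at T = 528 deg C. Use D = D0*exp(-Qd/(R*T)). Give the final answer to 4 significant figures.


D = D0 * exp(-Qd / (R*T))
T = 801.15 K
D = 2.6599e-04 * exp(-239e3 / (8.314 * 801.15))
D = 6.944e-20 m^2/s


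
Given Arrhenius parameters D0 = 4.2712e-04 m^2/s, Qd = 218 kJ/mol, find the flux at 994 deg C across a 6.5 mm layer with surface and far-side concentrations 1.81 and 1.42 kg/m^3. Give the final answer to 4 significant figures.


Step 1: D = D0 * exp(-Qd/(R*T))
T = 994 + 273.15 = 1267.15 K
D = 4.2712e-04 * exp(-218e3 / (8.314 * 1267.15)) = 4.4035e-13 m^2/s
Step 2: J = D * (C1 - C2) / dx
J = 4.4035e-13 * (1.81 - 1.42) / 6.5e-03
J = 2.642e-11 kg/(m^2*s)


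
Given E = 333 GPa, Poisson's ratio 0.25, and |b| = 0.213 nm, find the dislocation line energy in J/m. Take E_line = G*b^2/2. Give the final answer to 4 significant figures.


Step 1: G = E / (2*(1+nu))
G = 333 / (2*(1+0.25)) = 133.2 GPa = 1.332e+11 Pa
Step 2: E_line = G*b^2/2
b = 0.213 nm = 2.13e-10 m
E_line = 0.5 * 1.332e+11 * (2.13e-10)^2 = 3.022e-09 J/m


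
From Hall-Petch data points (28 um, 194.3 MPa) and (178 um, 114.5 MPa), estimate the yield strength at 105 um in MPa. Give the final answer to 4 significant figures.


sigma_y = sigma0 + k / sqrt(d)
1/sqrt(d1) = 1/sqrt(2.8e-05) = 188.982;  1/sqrt(d2) = 74.9532
k = (sigma1 - sigma2) / (1/sqrt(d1) - 1/sqrt(d2)) = (194.3 - 114.5) / (188.982 - 74.9532) = 0.699822 MPa*m^0.5
sigma0 = sigma1 - k/sqrt(d1) = 194.3 - 0.699822*188.982 = 62.0462 MPa
sigma_y(d3) = 62.0462 + 0.699822 / sqrt(1.05e-04) = 130.3 MPa


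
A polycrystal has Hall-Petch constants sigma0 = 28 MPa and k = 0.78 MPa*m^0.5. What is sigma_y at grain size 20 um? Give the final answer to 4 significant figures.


sigma_y = sigma0 + k / sqrt(d)
d = 20 um = 2e-05 m
sigma_y = 28 + 0.78 / sqrt(2e-05)
sigma_y = 202.4 MPa


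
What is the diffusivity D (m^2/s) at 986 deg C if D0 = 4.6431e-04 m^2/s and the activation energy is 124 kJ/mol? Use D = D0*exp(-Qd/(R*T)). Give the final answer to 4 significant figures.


D = D0 * exp(-Qd / (R*T))
T = 1259.15 K
D = 4.6431e-04 * exp(-124e3 / (8.314 * 1259.15))
D = 3.331e-09 m^2/s


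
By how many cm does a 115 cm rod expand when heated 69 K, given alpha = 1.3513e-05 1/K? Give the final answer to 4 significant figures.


dL = L0 * alpha * dT
dL = 115 * 1.3513e-05 * 69
dL = 0.1072 cm


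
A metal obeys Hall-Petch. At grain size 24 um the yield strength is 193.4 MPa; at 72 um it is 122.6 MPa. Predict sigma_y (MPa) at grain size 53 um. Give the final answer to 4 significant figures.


sigma_y = sigma0 + k / sqrt(d)
1/sqrt(d1) = 1/sqrt(2.4e-05) = 204.124;  1/sqrt(d2) = 117.851
k = (sigma1 - sigma2) / (1/sqrt(d1) - 1/sqrt(d2)) = (193.4 - 122.6) / (204.124 - 117.851) = 0.820651 MPa*m^0.5
sigma0 = sigma1 - k/sqrt(d1) = 193.4 - 0.820651*204.124 = 25.8854 MPa
sigma_y(d3) = 25.8854 + 0.820651 / sqrt(5.3e-05) = 138.6 MPa


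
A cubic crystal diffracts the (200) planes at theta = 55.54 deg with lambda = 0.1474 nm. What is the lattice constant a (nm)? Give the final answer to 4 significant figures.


d = lambda / (2*sin(theta))
d = 0.1474 / (2*sin(55.54 deg))
d = 0.0893852 nm
a = d * sqrt(h^2+k^2+l^2) = 0.0893852 * sqrt(4)
a = 0.1788 nm


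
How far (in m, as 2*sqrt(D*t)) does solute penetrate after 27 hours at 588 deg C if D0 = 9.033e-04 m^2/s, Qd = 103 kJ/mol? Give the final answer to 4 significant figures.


Step 1: D = D0 * exp(-Qd/(R*T))
T = 861.15 K
D = 9.033e-04 * exp(-103e3 / (8.314 * 861.15)) = 5.10448e-10 m^2/s
Step 2: L = 2*sqrt(D*t)
t = 27 h = 97200 s
L = 2*sqrt(5.10448e-10 * 97200) = 0.01409 m


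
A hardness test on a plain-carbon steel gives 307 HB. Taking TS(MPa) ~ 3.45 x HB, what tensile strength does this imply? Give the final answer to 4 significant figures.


TS (MPa) = 3.45 * HB
TS = 3.45 * 307
TS = 1059 MPa


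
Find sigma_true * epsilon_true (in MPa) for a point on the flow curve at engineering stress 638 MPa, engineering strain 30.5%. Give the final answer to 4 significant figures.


sigma_true = sigma_eng * (1 + epsilon_eng)
sigma_true = 638 * (1 + 0.305) = 832.59 MPa
epsilon_true = ln(1 + epsilon_eng)
epsilon_true = ln(1 + 0.305) = 0.266203
sigma_true * epsilon_true = 832.59 * 0.266203 = 221.6 MPa


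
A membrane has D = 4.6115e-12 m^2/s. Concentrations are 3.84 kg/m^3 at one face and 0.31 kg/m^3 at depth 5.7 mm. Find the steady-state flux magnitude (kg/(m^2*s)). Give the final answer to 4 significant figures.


J = -D * (dC/dx) = D * (C1 - C2) / dx
J = 4.6115e-12 * (3.84 - 0.31) / 5.7e-03
J = 2.856e-09 kg/(m^2*s)


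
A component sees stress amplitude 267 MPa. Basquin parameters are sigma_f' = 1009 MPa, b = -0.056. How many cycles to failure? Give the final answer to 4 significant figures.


sigma_a = sigma_f' * (2*Nf)^b
2*Nf = (sigma_a / sigma_f')^(1/b)
2*Nf = (267 / 1009)^(1/-0.056)
2*Nf = 2.04341e+10
Nf = 1.022e+10 cycles


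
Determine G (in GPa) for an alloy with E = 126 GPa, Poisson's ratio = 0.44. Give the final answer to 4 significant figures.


G = E / (2*(1+nu))
G = 126 / (2*(1+0.44))
G = 43.75 GPa


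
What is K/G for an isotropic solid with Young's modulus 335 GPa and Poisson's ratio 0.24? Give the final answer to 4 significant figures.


G = E / (2*(1+nu))
G = 335 / (2*(1+0.24)) = 135.081 GPa
K = E / (3*(1-2*nu))
K = 335 / (3*(1-2*0.24)) = 214.744 GPa
K/G = 214.744 / 135.081 = 1.59


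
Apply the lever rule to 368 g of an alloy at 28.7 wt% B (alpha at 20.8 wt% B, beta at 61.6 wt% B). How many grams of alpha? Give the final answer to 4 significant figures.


f_alpha = (C_beta - C0) / (C_beta - C_alpha)
f_alpha = (61.6 - 28.7) / (61.6 - 20.8) = 0.806373
m_alpha = f_alpha * m_total = 0.806373 * 368 = 296.7 g


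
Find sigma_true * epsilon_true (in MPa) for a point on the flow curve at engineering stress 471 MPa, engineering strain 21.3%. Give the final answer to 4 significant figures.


sigma_true = sigma_eng * (1 + epsilon_eng)
sigma_true = 471 * (1 + 0.213) = 571.323 MPa
epsilon_true = ln(1 + epsilon_eng)
epsilon_true = ln(1 + 0.213) = 0.193097
sigma_true * epsilon_true = 571.323 * 0.193097 = 110.3 MPa


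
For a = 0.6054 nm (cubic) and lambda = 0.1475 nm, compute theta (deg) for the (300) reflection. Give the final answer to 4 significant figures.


d = a / sqrt(h^2+k^2+l^2)
d = 0.6054 / sqrt(9) = 0.2018 nm
lambda = 2*d*sin(theta)  =>  sin(theta) = lambda / (2*d)
sin(theta) = 0.1475 / (2 * 0.2018) = 0.365461
theta = 21.44 deg


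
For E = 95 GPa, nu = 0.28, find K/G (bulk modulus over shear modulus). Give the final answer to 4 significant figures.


G = E / (2*(1+nu))
G = 95 / (2*(1+0.28)) = 37.1094 GPa
K = E / (3*(1-2*nu))
K = 95 / (3*(1-2*0.28)) = 71.9697 GPa
K/G = 71.9697 / 37.1094 = 1.939


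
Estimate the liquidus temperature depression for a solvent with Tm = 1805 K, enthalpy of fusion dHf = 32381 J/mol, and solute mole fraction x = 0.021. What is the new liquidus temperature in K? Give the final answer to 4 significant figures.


dT = R*Tm^2*x / dHf
dT = 8.314 * 1805^2 * 0.021 / 32381
dT = 17.5668 K
T_new = 1805 - 17.5668 = 1787 K


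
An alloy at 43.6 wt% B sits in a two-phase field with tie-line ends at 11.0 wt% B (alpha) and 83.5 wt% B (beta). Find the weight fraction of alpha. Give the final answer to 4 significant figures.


f_alpha = (C_beta - C0) / (C_beta - C_alpha)
f_alpha = (83.5 - 43.6) / (83.5 - 11.0)
f_alpha = 0.5503


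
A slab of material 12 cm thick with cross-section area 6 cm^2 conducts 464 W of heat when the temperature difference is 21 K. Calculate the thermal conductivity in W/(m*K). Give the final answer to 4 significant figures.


k = Q*L / (A*dT)
L = 0.12 m, A = 6e-04 m^2
k = 464 * 0.12 / (6e-04 * 21)
k = 4419 W/(m*K)


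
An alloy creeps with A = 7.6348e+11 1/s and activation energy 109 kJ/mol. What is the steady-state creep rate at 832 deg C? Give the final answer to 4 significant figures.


rate = A * exp(-Q / (R*T))
T = 832 + 273.15 = 1105.15 K
rate = 7.6348e+11 * exp(-109e3 / (8.314 * 1105.15))
rate = 5.38e+06 1/s


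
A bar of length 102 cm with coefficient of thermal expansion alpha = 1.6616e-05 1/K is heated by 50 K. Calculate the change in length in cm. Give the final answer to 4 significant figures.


dL = L0 * alpha * dT
dL = 102 * 1.6616e-05 * 50
dL = 0.08474 cm


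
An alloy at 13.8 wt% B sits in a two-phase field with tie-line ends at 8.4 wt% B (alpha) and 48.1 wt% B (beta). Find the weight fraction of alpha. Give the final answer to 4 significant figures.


f_alpha = (C_beta - C0) / (C_beta - C_alpha)
f_alpha = (48.1 - 13.8) / (48.1 - 8.4)
f_alpha = 0.864


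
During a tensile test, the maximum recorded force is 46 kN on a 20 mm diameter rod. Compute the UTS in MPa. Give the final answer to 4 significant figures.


A0 = pi*(d/2)^2 = pi*(20/2)^2 = 314.159 mm^2
UTS = F_max / A0 = 46*1000 / 314.159
UTS = 146.4 MPa


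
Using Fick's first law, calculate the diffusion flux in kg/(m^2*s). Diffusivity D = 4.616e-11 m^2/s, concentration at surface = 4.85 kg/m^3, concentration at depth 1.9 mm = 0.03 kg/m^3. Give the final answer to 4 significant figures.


J = -D * (dC/dx) = D * (C1 - C2) / dx
J = 4.616e-11 * (4.85 - 0.03) / 1.9e-03
J = 1.171e-07 kg/(m^2*s)


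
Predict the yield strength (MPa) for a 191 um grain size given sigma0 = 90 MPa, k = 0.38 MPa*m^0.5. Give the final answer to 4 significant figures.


sigma_y = sigma0 + k / sqrt(d)
d = 191 um = 1.91e-04 m
sigma_y = 90 + 0.38 / sqrt(1.91e-04)
sigma_y = 117.5 MPa


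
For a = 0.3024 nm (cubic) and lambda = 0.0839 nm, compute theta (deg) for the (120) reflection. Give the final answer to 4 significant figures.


d = a / sqrt(h^2+k^2+l^2)
d = 0.3024 / sqrt(5) = 0.135237 nm
lambda = 2*d*sin(theta)  =>  sin(theta) = lambda / (2*d)
sin(theta) = 0.0839 / (2 * 0.135237) = 0.310195
theta = 18.07 deg


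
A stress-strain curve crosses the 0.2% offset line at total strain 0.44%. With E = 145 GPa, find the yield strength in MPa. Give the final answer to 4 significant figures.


Offset strain = 0.002
Elastic strain at yield = total_strain - offset = 4.4e-03 - 0.002 = 2.4e-03
sigma_y = E * elastic_strain = 145000 * 2.4e-03
sigma_y = 348 MPa


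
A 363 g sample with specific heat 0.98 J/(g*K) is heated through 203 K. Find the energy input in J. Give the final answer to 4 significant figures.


Q = m * cp * dT
Q = 363 * 0.98 * 203
Q = 72220 J


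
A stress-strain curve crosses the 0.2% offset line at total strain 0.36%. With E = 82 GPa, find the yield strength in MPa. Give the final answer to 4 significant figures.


Offset strain = 0.002
Elastic strain at yield = total_strain - offset = 3.6e-03 - 0.002 = 1.6e-03
sigma_y = E * elastic_strain = 82000 * 1.6e-03
sigma_y = 131.2 MPa


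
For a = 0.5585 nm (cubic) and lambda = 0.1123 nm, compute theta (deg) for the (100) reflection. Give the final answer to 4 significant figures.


d = a / sqrt(h^2+k^2+l^2)
d = 0.5585 / sqrt(1) = 0.5585 nm
lambda = 2*d*sin(theta)  =>  sin(theta) = lambda / (2*d)
sin(theta) = 0.1123 / (2 * 0.5585) = 0.100537
theta = 5.77 deg


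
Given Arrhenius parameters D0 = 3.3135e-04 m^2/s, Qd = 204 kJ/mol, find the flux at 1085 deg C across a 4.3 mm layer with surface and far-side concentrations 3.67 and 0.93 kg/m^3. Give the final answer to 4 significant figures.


Step 1: D = D0 * exp(-Qd/(R*T))
T = 1085 + 273.15 = 1358.15 K
D = 3.3135e-04 * exp(-204e3 / (8.314 * 1358.15)) = 4.7221e-12 m^2/s
Step 2: J = D * (C1 - C2) / dx
J = 4.7221e-12 * (3.67 - 0.93) / 4.3e-03
J = 3.009e-09 kg/(m^2*s)


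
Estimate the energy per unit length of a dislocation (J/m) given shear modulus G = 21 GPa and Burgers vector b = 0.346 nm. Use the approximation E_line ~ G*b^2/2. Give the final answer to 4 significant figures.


E = G*b^2/2
b = 0.346 nm = 3.46e-10 m
G = 21 GPa = 2.1e+10 Pa
E = 0.5 * 2.1e+10 * (3.46e-10)^2
E = 1.257e-09 J/m


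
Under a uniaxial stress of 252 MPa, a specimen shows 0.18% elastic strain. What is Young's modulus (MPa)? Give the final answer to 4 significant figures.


E = sigma / epsilon
epsilon = 0.18% = 1.8e-03
E = 252 / 1.8e-03
E = 140000 MPa


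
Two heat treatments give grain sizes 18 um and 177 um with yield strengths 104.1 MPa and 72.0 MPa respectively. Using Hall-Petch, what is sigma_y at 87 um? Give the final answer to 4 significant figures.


sigma_y = sigma0 + k / sqrt(d)
1/sqrt(d1) = 1/sqrt(1.8e-05) = 235.702;  1/sqrt(d2) = 75.1646
k = (sigma1 - sigma2) / (1/sqrt(d1) - 1/sqrt(d2)) = (104.1 - 72.0) / (235.702 - 75.1646) = 0.199953 MPa*m^0.5
sigma0 = sigma1 - k/sqrt(d1) = 104.1 - 0.199953*235.702 = 56.9706 MPa
sigma_y(d3) = 56.9706 + 0.199953 / sqrt(8.7e-05) = 78.41 MPa


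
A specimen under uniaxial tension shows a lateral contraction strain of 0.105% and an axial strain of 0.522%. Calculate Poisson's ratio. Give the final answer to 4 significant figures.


nu = -epsilon_lat / epsilon_axial
Lateral strain is contraction (negative), so using magnitudes:
nu = 0.105 / 0.522
nu = 0.2011


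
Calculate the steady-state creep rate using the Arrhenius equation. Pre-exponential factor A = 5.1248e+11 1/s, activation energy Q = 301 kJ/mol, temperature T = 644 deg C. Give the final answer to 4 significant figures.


rate = A * exp(-Q / (R*T))
T = 644 + 273.15 = 917.15 K
rate = 5.1248e+11 * exp(-301e3 / (8.314 * 917.15))
rate = 3.682e-06 1/s


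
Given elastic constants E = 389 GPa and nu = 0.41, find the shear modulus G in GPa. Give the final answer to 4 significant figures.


G = E / (2*(1+nu))
G = 389 / (2*(1+0.41))
G = 137.9 GPa


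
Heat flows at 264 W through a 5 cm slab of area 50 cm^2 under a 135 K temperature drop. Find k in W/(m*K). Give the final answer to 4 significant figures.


k = Q*L / (A*dT)
L = 0.05 m, A = 5e-03 m^2
k = 264 * 0.05 / (5e-03 * 135)
k = 19.56 W/(m*K)


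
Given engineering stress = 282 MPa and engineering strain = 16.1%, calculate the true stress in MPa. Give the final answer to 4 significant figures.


sigma_true = sigma_eng * (1 + epsilon_eng)
sigma_true = 282 * (1 + 0.161)
sigma_true = 327.4 MPa


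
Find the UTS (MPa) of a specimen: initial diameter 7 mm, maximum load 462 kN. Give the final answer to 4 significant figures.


A0 = pi*(d/2)^2 = pi*(7/2)^2 = 38.4845 mm^2
UTS = F_max / A0 = 462*1000 / 38.4845
UTS = 12000 MPa


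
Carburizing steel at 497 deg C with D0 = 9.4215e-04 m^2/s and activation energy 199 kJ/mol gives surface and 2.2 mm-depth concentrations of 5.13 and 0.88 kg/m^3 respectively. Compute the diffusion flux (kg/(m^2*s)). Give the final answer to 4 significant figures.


Step 1: D = D0 * exp(-Qd/(R*T))
T = 497 + 273.15 = 770.15 K
D = 9.4215e-04 * exp(-199e3 / (8.314 * 770.15)) = 2.99682e-17 m^2/s
Step 2: J = D * (C1 - C2) / dx
J = 2.99682e-17 * (5.13 - 0.88) / 2.2e-03
J = 5.789e-14 kg/(m^2*s)


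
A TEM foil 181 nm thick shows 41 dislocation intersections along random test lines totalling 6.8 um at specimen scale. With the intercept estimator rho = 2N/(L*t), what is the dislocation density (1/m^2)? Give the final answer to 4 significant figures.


rho = 2N / (L * t)
L = 6.8 um = 6.8e-06 m, t = 181 nm = 1.81e-07 m
rho = 2 * 41 / (6.8e-06 * 1.81e-07)
rho = 6.662e+13 1/m^2


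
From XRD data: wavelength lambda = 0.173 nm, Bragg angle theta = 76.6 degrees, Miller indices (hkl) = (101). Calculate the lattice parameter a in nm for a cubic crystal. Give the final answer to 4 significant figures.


d = lambda / (2*sin(theta))
d = 0.173 / (2*sin(76.6 deg))
d = 0.0889208 nm
a = d * sqrt(h^2+k^2+l^2) = 0.0889208 * sqrt(2)
a = 0.1258 nm


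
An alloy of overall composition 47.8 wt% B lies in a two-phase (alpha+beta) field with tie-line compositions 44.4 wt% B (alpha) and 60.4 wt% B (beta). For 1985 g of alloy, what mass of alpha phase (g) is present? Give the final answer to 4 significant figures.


f_alpha = (C_beta - C0) / (C_beta - C_alpha)
f_alpha = (60.4 - 47.8) / (60.4 - 44.4) = 0.7875
m_alpha = f_alpha * m_total = 0.7875 * 1985 = 1563 g


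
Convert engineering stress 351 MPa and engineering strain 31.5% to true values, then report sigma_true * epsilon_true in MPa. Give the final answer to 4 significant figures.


sigma_true = sigma_eng * (1 + epsilon_eng)
sigma_true = 351 * (1 + 0.315) = 461.565 MPa
epsilon_true = ln(1 + epsilon_eng)
epsilon_true = ln(1 + 0.315) = 0.273837
sigma_true * epsilon_true = 461.565 * 0.273837 = 126.4 MPa


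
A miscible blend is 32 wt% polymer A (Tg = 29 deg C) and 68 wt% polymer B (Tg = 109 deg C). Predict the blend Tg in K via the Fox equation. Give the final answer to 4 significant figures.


1/Tg = w1/Tg1 + w2/Tg2 (in Kelvin)
Tg1 = 302.15 K, Tg2 = 382.15 K
1/Tg = 0.32/302.15 + 0.68/382.15
Tg = 352.3 K


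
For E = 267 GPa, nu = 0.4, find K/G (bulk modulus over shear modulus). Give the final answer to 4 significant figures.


G = E / (2*(1+nu))
G = 267 / (2*(1+0.4)) = 95.3571 GPa
K = E / (3*(1-2*nu))
K = 267 / (3*(1-2*0.4)) = 445 GPa
K/G = 445 / 95.3571 = 4.667


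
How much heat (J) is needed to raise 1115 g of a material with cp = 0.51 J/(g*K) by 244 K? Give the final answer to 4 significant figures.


Q = m * cp * dT
Q = 1115 * 0.51 * 244
Q = 138800 J


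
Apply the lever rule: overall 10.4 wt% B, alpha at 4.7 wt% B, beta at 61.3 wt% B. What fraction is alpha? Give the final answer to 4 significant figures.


f_alpha = (C_beta - C0) / (C_beta - C_alpha)
f_alpha = (61.3 - 10.4) / (61.3 - 4.7)
f_alpha = 0.8993


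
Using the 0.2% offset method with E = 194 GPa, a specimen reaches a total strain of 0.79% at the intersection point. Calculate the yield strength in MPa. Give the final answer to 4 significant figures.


Offset strain = 0.002
Elastic strain at yield = total_strain - offset = 7.9e-03 - 0.002 = 5.9e-03
sigma_y = E * elastic_strain = 194000 * 5.9e-03
sigma_y = 1145 MPa


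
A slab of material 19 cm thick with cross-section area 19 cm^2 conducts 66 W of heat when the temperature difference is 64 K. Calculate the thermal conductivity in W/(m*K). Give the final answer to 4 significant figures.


k = Q*L / (A*dT)
L = 0.19 m, A = 1.9e-03 m^2
k = 66 * 0.19 / (1.9e-03 * 64)
k = 103.1 W/(m*K)


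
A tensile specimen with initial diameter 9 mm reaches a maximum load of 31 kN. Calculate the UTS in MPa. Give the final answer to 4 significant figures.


A0 = pi*(d/2)^2 = pi*(9/2)^2 = 63.6173 mm^2
UTS = F_max / A0 = 31*1000 / 63.6173
UTS = 487.3 MPa


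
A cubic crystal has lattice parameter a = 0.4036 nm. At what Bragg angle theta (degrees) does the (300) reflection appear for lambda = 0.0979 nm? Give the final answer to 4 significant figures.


d = a / sqrt(h^2+k^2+l^2)
d = 0.4036 / sqrt(9) = 0.134533 nm
lambda = 2*d*sin(theta)  =>  sin(theta) = lambda / (2*d)
sin(theta) = 0.0979 / (2 * 0.134533) = 0.36385
theta = 21.34 deg


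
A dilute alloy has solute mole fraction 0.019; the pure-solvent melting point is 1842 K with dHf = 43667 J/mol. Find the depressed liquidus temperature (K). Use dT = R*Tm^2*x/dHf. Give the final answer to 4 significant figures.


dT = R*Tm^2*x / dHf
dT = 8.314 * 1842^2 * 0.019 / 43667
dT = 12.2741 K
T_new = 1842 - 12.2741 = 1830 K


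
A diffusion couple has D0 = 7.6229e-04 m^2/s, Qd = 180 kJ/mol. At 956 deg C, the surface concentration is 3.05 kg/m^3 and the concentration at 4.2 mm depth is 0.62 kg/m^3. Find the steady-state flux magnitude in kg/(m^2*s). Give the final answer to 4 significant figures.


Step 1: D = D0 * exp(-Qd/(R*T))
T = 956 + 273.15 = 1229.15 K
D = 7.6229e-04 * exp(-180e3 / (8.314 * 1229.15)) = 1.70791e-11 m^2/s
Step 2: J = D * (C1 - C2) / dx
J = 1.70791e-11 * (3.05 - 0.62) / 4.2e-03
J = 9.881e-09 kg/(m^2*s)


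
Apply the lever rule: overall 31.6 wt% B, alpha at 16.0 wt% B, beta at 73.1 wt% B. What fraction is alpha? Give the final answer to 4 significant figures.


f_alpha = (C_beta - C0) / (C_beta - C_alpha)
f_alpha = (73.1 - 31.6) / (73.1 - 16.0)
f_alpha = 0.7268


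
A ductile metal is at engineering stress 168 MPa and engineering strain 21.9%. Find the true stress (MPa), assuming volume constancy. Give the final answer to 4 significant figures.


sigma_true = sigma_eng * (1 + epsilon_eng)
sigma_true = 168 * (1 + 0.219)
sigma_true = 204.8 MPa


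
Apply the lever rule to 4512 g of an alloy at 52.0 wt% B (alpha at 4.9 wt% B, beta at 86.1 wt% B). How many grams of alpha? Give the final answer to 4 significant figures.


f_alpha = (C_beta - C0) / (C_beta - C_alpha)
f_alpha = (86.1 - 52.0) / (86.1 - 4.9) = 0.419951
m_alpha = f_alpha * m_total = 0.419951 * 4512 = 1895 g


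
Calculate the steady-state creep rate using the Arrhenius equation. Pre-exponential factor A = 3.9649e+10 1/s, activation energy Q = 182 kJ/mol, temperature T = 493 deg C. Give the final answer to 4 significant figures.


rate = A * exp(-Q / (R*T))
T = 493 + 273.15 = 766.15 K
rate = 3.9649e+10 * exp(-182e3 / (8.314 * 766.15))
rate = 0.01547 1/s


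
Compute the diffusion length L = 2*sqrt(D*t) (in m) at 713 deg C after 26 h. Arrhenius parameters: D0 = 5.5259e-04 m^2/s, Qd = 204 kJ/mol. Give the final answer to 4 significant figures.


Step 1: D = D0 * exp(-Qd/(R*T))
T = 986.15 K
D = 5.5259e-04 * exp(-204e3 / (8.314 * 986.15)) = 8.63952e-15 m^2/s
Step 2: L = 2*sqrt(D*t)
t = 26 h = 93600 s
L = 2*sqrt(8.63952e-15 * 93600) = 5.687e-05 m


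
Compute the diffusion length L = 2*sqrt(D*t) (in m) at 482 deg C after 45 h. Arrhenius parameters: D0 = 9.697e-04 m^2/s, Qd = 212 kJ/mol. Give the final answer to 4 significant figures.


Step 1: D = D0 * exp(-Qd/(R*T))
T = 755.15 K
D = 9.697e-04 * exp(-212e3 / (8.314 * 755.15)) = 2.09803e-18 m^2/s
Step 2: L = 2*sqrt(D*t)
t = 45 h = 162000 s
L = 2*sqrt(2.09803e-18 * 162000) = 1.166e-06 m


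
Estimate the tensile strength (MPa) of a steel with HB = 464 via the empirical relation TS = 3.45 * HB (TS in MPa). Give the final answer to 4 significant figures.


TS (MPa) = 3.45 * HB
TS = 3.45 * 464
TS = 1601 MPa


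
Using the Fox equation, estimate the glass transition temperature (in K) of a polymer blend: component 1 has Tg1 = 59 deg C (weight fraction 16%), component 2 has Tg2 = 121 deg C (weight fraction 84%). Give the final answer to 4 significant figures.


1/Tg = w1/Tg1 + w2/Tg2 (in Kelvin)
Tg1 = 332.15 K, Tg2 = 394.15 K
1/Tg = 0.16/332.15 + 0.84/394.15
Tg = 382.7 K


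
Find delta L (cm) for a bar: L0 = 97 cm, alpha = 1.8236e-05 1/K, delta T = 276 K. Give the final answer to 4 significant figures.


dL = L0 * alpha * dT
dL = 97 * 1.8236e-05 * 276
dL = 0.4882 cm


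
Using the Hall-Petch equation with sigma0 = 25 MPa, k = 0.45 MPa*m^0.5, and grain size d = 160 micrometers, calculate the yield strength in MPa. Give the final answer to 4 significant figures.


sigma_y = sigma0 + k / sqrt(d)
d = 160 um = 1.6e-04 m
sigma_y = 25 + 0.45 / sqrt(1.6e-04)
sigma_y = 60.58 MPa


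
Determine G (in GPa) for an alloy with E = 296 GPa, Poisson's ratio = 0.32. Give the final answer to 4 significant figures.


G = E / (2*(1+nu))
G = 296 / (2*(1+0.32))
G = 112.1 GPa


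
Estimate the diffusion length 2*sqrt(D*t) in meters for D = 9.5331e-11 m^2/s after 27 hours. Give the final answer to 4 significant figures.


t = 27 hr = 97200 s
Diffusion length = 2*sqrt(D*t)
= 2*sqrt(9.5331e-11 * 97200)
= 6.088e-03 m


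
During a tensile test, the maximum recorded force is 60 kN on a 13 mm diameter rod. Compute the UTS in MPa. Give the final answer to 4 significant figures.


A0 = pi*(d/2)^2 = pi*(13/2)^2 = 132.732 mm^2
UTS = F_max / A0 = 60*1000 / 132.732
UTS = 452 MPa


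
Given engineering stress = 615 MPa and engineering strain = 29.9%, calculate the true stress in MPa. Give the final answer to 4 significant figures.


sigma_true = sigma_eng * (1 + epsilon_eng)
sigma_true = 615 * (1 + 0.299)
sigma_true = 798.9 MPa


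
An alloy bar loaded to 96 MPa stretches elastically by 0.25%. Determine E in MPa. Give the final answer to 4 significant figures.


E = sigma / epsilon
epsilon = 0.25% = 2.5e-03
E = 96 / 2.5e-03
E = 38400 MPa


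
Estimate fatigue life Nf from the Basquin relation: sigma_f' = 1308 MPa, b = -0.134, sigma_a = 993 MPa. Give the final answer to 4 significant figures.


sigma_a = sigma_f' * (2*Nf)^b
2*Nf = (sigma_a / sigma_f')^(1/b)
2*Nf = (993 / 1308)^(1/-0.134)
2*Nf = 7.81581
Nf = 3.908 cycles


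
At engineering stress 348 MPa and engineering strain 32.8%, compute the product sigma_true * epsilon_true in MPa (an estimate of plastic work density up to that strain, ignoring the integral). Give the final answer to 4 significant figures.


sigma_true = sigma_eng * (1 + epsilon_eng)
sigma_true = 348 * (1 + 0.328) = 462.144 MPa
epsilon_true = ln(1 + epsilon_eng)
epsilon_true = ln(1 + 0.328) = 0.283674
sigma_true * epsilon_true = 462.144 * 0.283674 = 131.1 MPa


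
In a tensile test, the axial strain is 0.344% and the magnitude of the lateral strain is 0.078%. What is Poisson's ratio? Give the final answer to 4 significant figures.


nu = -epsilon_lat / epsilon_axial
Lateral strain is contraction (negative), so using magnitudes:
nu = 0.078 / 0.344
nu = 0.2267


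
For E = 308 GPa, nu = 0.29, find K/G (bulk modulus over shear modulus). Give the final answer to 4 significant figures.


G = E / (2*(1+nu))
G = 308 / (2*(1+0.29)) = 119.38 GPa
K = E / (3*(1-2*nu))
K = 308 / (3*(1-2*0.29)) = 244.444 GPa
K/G = 244.444 / 119.38 = 2.048


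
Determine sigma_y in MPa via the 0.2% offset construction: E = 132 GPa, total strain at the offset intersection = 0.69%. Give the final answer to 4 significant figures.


Offset strain = 0.002
Elastic strain at yield = total_strain - offset = 6.9e-03 - 0.002 = 4.9e-03
sigma_y = E * elastic_strain = 132000 * 4.9e-03
sigma_y = 646.8 MPa


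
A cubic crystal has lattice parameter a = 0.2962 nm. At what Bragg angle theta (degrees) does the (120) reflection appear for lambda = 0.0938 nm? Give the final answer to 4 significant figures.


d = a / sqrt(h^2+k^2+l^2)
d = 0.2962 / sqrt(5) = 0.132465 nm
lambda = 2*d*sin(theta)  =>  sin(theta) = lambda / (2*d)
sin(theta) = 0.0938 / (2 * 0.132465) = 0.354057
theta = 20.74 deg


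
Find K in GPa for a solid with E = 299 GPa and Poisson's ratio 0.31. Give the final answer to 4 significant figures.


K = E / (3*(1-2*nu))
K = 299 / (3*(1-2*0.31))
K = 262.3 GPa


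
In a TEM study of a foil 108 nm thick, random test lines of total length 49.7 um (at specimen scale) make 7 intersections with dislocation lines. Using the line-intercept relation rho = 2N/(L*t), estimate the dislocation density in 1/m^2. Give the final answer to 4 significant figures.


rho = 2N / (L * t)
L = 49.7 um = 4.97e-05 m, t = 108 nm = 1.08e-07 m
rho = 2 * 7 / (4.97e-05 * 1.08e-07)
rho = 2.608e+12 1/m^2


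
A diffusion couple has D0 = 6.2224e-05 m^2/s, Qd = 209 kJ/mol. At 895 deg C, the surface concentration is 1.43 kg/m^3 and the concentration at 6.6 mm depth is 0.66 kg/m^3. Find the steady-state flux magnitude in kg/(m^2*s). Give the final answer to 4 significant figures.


Step 1: D = D0 * exp(-Qd/(R*T))
T = 895 + 273.15 = 1168.15 K
D = 6.2224e-05 * exp(-209e3 / (8.314 * 1168.15)) = 2.80569e-14 m^2/s
Step 2: J = D * (C1 - C2) / dx
J = 2.80569e-14 * (1.43 - 0.66) / 6.6e-03
J = 3.273e-12 kg/(m^2*s)


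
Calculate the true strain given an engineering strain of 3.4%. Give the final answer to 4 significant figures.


epsilon_true = ln(1 + epsilon_eng)
epsilon_true = ln(1 + 0.034)
epsilon_true = 0.03343


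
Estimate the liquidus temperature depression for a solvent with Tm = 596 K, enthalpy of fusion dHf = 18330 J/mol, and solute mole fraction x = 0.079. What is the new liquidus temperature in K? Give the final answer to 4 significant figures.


dT = R*Tm^2*x / dHf
dT = 8.314 * 596^2 * 0.079 / 18330
dT = 12.7282 K
T_new = 596 - 12.7282 = 583.3 K


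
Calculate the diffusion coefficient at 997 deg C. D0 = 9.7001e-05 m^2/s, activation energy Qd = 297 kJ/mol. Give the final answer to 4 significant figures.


D = D0 * exp(-Qd / (R*T))
T = 1270.15 K
D = 9.7001e-05 * exp(-297e3 / (8.314 * 1270.15))
D = 5.919e-17 m^2/s


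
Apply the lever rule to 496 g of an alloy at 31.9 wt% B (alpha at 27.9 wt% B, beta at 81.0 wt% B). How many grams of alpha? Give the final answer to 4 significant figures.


f_alpha = (C_beta - C0) / (C_beta - C_alpha)
f_alpha = (81.0 - 31.9) / (81.0 - 27.9) = 0.92467
m_alpha = f_alpha * m_total = 0.92467 * 496 = 458.6 g


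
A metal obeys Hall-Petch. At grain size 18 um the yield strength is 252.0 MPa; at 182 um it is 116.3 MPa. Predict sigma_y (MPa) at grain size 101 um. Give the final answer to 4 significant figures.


sigma_y = sigma0 + k / sqrt(d)
1/sqrt(d1) = 1/sqrt(1.8e-05) = 235.702;  1/sqrt(d2) = 74.1249
k = (sigma1 - sigma2) / (1/sqrt(d1) - 1/sqrt(d2)) = (252.0 - 116.3) / (235.702 - 74.1249) = 0.839846 MPa*m^0.5
sigma0 = sigma1 - k/sqrt(d1) = 252.0 - 0.839846*235.702 = 54.0465 MPa
sigma_y(d3) = 54.0465 + 0.839846 / sqrt(1.01e-04) = 137.6 MPa


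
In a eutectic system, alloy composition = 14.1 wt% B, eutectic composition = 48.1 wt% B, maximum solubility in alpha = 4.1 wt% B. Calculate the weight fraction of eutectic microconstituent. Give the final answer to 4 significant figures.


f_primary = (C_e - C0) / (C_e - C_alpha_max)
f_primary = (48.1 - 14.1) / (48.1 - 4.1)
f_primary = 0.772727
f_eutectic = 1 - 0.772727 = 0.2273


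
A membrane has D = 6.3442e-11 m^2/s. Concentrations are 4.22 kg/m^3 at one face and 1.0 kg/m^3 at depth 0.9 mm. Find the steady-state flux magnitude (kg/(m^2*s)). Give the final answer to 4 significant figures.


J = -D * (dC/dx) = D * (C1 - C2) / dx
J = 6.3442e-11 * (4.22 - 1.0) / 9e-04
J = 2.27e-07 kg/(m^2*s)


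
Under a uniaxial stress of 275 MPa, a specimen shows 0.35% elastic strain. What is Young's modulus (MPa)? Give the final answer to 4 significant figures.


E = sigma / epsilon
epsilon = 0.35% = 3.5e-03
E = 275 / 3.5e-03
E = 78570 MPa


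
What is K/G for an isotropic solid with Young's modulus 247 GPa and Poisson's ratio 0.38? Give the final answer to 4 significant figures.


G = E / (2*(1+nu))
G = 247 / (2*(1+0.38)) = 89.4928 GPa
K = E / (3*(1-2*nu))
K = 247 / (3*(1-2*0.38)) = 343.056 GPa
K/G = 343.056 / 89.4928 = 3.833


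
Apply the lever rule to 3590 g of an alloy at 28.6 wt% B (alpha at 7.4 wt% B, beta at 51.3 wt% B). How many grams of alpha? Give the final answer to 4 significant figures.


f_alpha = (C_beta - C0) / (C_beta - C_alpha)
f_alpha = (51.3 - 28.6) / (51.3 - 7.4) = 0.517084
m_alpha = f_alpha * m_total = 0.517084 * 3590 = 1856 g


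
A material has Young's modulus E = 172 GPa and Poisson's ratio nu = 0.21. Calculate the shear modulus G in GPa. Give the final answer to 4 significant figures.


G = E / (2*(1+nu))
G = 172 / (2*(1+0.21))
G = 71.07 GPa


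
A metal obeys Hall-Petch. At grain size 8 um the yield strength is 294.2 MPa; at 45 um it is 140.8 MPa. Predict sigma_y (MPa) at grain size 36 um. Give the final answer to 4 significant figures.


sigma_y = sigma0 + k / sqrt(d)
1/sqrt(d1) = 1/sqrt(8e-06) = 353.553;  1/sqrt(d2) = 149.071
k = (sigma1 - sigma2) / (1/sqrt(d1) - 1/sqrt(d2)) = (294.2 - 140.8) / (353.553 - 149.071) = 0.750188 MPa*m^0.5
sigma0 = sigma1 - k/sqrt(d1) = 294.2 - 0.750188*353.553 = 28.9686 MPa
sigma_y(d3) = 28.9686 + 0.750188 / sqrt(3.6e-05) = 154 MPa


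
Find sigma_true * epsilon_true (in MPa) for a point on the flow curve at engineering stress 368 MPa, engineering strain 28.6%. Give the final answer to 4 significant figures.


sigma_true = sigma_eng * (1 + epsilon_eng)
sigma_true = 368 * (1 + 0.286) = 473.248 MPa
epsilon_true = ln(1 + epsilon_eng)
epsilon_true = ln(1 + 0.286) = 0.251537
sigma_true * epsilon_true = 473.248 * 0.251537 = 119 MPa


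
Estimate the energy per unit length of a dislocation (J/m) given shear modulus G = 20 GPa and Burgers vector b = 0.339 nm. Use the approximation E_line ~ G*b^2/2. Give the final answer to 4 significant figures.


E = G*b^2/2
b = 0.339 nm = 3.39e-10 m
G = 20 GPa = 2e+10 Pa
E = 0.5 * 2e+10 * (3.39e-10)^2
E = 1.149e-09 J/m
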